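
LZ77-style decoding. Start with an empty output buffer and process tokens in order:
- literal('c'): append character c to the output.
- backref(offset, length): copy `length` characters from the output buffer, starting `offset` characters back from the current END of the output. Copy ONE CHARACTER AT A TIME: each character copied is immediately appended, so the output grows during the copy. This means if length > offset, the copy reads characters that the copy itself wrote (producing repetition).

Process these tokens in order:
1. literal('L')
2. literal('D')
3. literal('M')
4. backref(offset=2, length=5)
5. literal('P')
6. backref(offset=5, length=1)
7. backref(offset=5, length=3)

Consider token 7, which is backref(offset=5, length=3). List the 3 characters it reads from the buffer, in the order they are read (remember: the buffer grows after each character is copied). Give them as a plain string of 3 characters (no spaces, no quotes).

Token 1: literal('L'). Output: "L"
Token 2: literal('D'). Output: "LD"
Token 3: literal('M'). Output: "LDM"
Token 4: backref(off=2, len=5) (overlapping!). Copied 'DMDMD' from pos 1. Output: "LDMDMDMD"
Token 5: literal('P'). Output: "LDMDMDMDP"
Token 6: backref(off=5, len=1). Copied 'M' from pos 4. Output: "LDMDMDMDPM"
Token 7: backref(off=5, len=3). Buffer before: "LDMDMDMDPM" (len 10)
  byte 1: read out[5]='D', append. Buffer now: "LDMDMDMDPMD"
  byte 2: read out[6]='M', append. Buffer now: "LDMDMDMDPMDM"
  byte 3: read out[7]='D', append. Buffer now: "LDMDMDMDPMDMD"

Answer: DMD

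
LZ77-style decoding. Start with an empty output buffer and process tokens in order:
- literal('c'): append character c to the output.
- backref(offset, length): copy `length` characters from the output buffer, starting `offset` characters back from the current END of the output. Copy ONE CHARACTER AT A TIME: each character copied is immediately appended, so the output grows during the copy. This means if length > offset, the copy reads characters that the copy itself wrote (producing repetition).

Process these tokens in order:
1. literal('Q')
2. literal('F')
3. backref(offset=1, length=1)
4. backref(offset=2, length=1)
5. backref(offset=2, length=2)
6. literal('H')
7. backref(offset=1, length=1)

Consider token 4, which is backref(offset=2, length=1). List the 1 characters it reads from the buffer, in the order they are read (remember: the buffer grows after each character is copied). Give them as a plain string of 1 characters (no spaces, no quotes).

Answer: F

Derivation:
Token 1: literal('Q'). Output: "Q"
Token 2: literal('F'). Output: "QF"
Token 3: backref(off=1, len=1). Copied 'F' from pos 1. Output: "QFF"
Token 4: backref(off=2, len=1). Buffer before: "QFF" (len 3)
  byte 1: read out[1]='F', append. Buffer now: "QFFF"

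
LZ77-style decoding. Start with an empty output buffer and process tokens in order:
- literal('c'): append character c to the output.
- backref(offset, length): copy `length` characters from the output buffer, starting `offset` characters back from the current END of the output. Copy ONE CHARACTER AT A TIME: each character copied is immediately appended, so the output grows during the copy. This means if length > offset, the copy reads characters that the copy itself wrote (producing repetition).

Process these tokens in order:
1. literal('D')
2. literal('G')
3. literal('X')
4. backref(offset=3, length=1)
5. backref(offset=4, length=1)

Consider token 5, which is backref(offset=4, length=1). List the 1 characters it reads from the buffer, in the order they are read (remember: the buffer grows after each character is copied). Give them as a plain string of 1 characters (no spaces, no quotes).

Answer: D

Derivation:
Token 1: literal('D'). Output: "D"
Token 2: literal('G'). Output: "DG"
Token 3: literal('X'). Output: "DGX"
Token 4: backref(off=3, len=1). Copied 'D' from pos 0. Output: "DGXD"
Token 5: backref(off=4, len=1). Buffer before: "DGXD" (len 4)
  byte 1: read out[0]='D', append. Buffer now: "DGXDD"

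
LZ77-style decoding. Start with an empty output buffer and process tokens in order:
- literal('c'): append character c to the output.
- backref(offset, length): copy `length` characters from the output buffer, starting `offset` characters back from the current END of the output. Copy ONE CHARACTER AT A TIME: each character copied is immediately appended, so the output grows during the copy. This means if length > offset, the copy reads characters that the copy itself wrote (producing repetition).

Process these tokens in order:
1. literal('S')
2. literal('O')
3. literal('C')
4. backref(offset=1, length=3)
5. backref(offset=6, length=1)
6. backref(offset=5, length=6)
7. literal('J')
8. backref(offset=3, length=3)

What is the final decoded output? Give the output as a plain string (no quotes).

Token 1: literal('S'). Output: "S"
Token 2: literal('O'). Output: "SO"
Token 3: literal('C'). Output: "SOC"
Token 4: backref(off=1, len=3) (overlapping!). Copied 'CCC' from pos 2. Output: "SOCCCC"
Token 5: backref(off=6, len=1). Copied 'S' from pos 0. Output: "SOCCCCS"
Token 6: backref(off=5, len=6) (overlapping!). Copied 'CCCCSC' from pos 2. Output: "SOCCCCSCCCCSC"
Token 7: literal('J'). Output: "SOCCCCSCCCCSCJ"
Token 8: backref(off=3, len=3). Copied 'SCJ' from pos 11. Output: "SOCCCCSCCCCSCJSCJ"

Answer: SOCCCCSCCCCSCJSCJ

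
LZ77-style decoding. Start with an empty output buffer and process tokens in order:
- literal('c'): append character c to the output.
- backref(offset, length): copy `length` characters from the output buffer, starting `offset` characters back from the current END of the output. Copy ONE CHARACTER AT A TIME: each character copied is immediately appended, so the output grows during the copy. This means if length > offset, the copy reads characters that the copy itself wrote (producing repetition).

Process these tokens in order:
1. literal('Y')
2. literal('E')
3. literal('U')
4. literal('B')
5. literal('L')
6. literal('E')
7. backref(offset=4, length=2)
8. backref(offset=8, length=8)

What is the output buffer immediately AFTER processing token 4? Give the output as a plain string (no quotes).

Token 1: literal('Y'). Output: "Y"
Token 2: literal('E'). Output: "YE"
Token 3: literal('U'). Output: "YEU"
Token 4: literal('B'). Output: "YEUB"

Answer: YEUB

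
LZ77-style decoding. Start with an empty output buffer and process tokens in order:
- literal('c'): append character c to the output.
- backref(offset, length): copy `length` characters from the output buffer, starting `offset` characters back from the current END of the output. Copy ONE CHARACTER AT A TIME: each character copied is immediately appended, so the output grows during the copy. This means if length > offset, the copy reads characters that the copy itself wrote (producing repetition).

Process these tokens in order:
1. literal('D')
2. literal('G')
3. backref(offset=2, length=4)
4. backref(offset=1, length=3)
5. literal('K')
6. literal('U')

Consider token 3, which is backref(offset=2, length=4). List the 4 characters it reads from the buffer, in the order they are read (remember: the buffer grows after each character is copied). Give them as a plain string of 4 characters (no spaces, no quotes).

Answer: DGDG

Derivation:
Token 1: literal('D'). Output: "D"
Token 2: literal('G'). Output: "DG"
Token 3: backref(off=2, len=4). Buffer before: "DG" (len 2)
  byte 1: read out[0]='D', append. Buffer now: "DGD"
  byte 2: read out[1]='G', append. Buffer now: "DGDG"
  byte 3: read out[2]='D', append. Buffer now: "DGDGD"
  byte 4: read out[3]='G', append. Buffer now: "DGDGDG"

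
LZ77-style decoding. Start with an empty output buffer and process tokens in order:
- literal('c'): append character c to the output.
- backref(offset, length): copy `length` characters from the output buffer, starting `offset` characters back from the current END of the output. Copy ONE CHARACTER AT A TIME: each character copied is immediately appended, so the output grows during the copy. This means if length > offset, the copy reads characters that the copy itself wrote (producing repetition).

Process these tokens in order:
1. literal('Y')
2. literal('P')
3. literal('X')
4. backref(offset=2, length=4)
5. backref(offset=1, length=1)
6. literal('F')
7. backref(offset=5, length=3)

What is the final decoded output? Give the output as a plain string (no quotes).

Answer: YPXPXPXXFXPX

Derivation:
Token 1: literal('Y'). Output: "Y"
Token 2: literal('P'). Output: "YP"
Token 3: literal('X'). Output: "YPX"
Token 4: backref(off=2, len=4) (overlapping!). Copied 'PXPX' from pos 1. Output: "YPXPXPX"
Token 5: backref(off=1, len=1). Copied 'X' from pos 6. Output: "YPXPXPXX"
Token 6: literal('F'). Output: "YPXPXPXXF"
Token 7: backref(off=5, len=3). Copied 'XPX' from pos 4. Output: "YPXPXPXXFXPX"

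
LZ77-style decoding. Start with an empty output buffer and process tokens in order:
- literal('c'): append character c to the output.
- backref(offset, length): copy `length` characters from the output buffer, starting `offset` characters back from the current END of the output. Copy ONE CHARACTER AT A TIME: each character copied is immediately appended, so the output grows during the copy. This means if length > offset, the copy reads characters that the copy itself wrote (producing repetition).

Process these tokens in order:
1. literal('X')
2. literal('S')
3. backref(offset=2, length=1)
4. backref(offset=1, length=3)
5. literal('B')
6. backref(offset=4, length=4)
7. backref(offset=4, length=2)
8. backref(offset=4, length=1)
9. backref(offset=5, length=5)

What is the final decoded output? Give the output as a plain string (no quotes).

Token 1: literal('X'). Output: "X"
Token 2: literal('S'). Output: "XS"
Token 3: backref(off=2, len=1). Copied 'X' from pos 0. Output: "XSX"
Token 4: backref(off=1, len=3) (overlapping!). Copied 'XXX' from pos 2. Output: "XSXXXX"
Token 5: literal('B'). Output: "XSXXXXB"
Token 6: backref(off=4, len=4). Copied 'XXXB' from pos 3. Output: "XSXXXXBXXXB"
Token 7: backref(off=4, len=2). Copied 'XX' from pos 7. Output: "XSXXXXBXXXBXX"
Token 8: backref(off=4, len=1). Copied 'X' from pos 9. Output: "XSXXXXBXXXBXXX"
Token 9: backref(off=5, len=5). Copied 'XBXXX' from pos 9. Output: "XSXXXXBXXXBXXXXBXXX"

Answer: XSXXXXBXXXBXXXXBXXX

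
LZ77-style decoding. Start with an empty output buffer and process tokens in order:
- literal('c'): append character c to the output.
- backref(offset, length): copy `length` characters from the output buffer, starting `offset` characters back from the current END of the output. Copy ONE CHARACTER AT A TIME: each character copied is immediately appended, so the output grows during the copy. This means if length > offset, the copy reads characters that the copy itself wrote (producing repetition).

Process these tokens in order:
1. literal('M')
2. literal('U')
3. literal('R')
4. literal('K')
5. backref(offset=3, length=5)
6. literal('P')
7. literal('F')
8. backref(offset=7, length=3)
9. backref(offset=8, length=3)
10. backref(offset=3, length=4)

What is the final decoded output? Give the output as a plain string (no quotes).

Answer: MURKURKURPFURKKURKURK

Derivation:
Token 1: literal('M'). Output: "M"
Token 2: literal('U'). Output: "MU"
Token 3: literal('R'). Output: "MUR"
Token 4: literal('K'). Output: "MURK"
Token 5: backref(off=3, len=5) (overlapping!). Copied 'URKUR' from pos 1. Output: "MURKURKUR"
Token 6: literal('P'). Output: "MURKURKURP"
Token 7: literal('F'). Output: "MURKURKURPF"
Token 8: backref(off=7, len=3). Copied 'URK' from pos 4. Output: "MURKURKURPFURK"
Token 9: backref(off=8, len=3). Copied 'KUR' from pos 6. Output: "MURKURKURPFURKKUR"
Token 10: backref(off=3, len=4) (overlapping!). Copied 'KURK' from pos 14. Output: "MURKURKURPFURKKURKURK"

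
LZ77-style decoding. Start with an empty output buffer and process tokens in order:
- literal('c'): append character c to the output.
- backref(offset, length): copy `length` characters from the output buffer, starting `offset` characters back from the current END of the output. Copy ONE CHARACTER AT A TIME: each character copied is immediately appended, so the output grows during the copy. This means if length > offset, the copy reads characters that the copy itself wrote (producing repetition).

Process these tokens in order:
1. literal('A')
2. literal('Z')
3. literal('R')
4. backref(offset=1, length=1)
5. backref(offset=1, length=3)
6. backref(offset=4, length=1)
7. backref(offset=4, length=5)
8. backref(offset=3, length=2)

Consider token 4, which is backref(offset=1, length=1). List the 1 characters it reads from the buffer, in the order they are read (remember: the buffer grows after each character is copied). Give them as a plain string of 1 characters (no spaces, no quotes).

Token 1: literal('A'). Output: "A"
Token 2: literal('Z'). Output: "AZ"
Token 3: literal('R'). Output: "AZR"
Token 4: backref(off=1, len=1). Buffer before: "AZR" (len 3)
  byte 1: read out[2]='R', append. Buffer now: "AZRR"

Answer: R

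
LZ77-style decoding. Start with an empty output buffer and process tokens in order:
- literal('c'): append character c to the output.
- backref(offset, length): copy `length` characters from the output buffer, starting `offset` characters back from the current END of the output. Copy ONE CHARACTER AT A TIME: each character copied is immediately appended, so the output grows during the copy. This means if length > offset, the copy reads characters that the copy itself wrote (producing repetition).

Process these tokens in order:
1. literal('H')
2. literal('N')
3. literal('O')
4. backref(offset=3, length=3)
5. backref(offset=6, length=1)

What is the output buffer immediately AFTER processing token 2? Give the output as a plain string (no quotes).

Token 1: literal('H'). Output: "H"
Token 2: literal('N'). Output: "HN"

Answer: HN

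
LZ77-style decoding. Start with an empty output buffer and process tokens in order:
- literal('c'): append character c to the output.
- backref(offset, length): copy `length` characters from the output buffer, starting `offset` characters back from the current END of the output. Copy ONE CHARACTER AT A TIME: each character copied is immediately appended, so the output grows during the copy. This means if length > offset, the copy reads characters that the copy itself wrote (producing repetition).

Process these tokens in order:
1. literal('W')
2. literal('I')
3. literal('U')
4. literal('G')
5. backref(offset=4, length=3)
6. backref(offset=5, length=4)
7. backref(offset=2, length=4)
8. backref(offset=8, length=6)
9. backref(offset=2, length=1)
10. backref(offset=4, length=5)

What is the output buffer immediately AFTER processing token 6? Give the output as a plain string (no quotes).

Token 1: literal('W'). Output: "W"
Token 2: literal('I'). Output: "WI"
Token 3: literal('U'). Output: "WIU"
Token 4: literal('G'). Output: "WIUG"
Token 5: backref(off=4, len=3). Copied 'WIU' from pos 0. Output: "WIUGWIU"
Token 6: backref(off=5, len=4). Copied 'UGWI' from pos 2. Output: "WIUGWIUUGWI"

Answer: WIUGWIUUGWI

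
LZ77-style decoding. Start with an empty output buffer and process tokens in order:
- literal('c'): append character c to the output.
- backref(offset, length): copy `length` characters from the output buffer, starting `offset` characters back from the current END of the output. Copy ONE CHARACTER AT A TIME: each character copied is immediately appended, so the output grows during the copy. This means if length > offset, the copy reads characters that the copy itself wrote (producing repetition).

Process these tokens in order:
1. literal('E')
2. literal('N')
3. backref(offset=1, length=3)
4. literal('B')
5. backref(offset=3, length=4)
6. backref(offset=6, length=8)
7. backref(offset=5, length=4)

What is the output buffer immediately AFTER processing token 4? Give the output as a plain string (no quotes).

Answer: ENNNNB

Derivation:
Token 1: literal('E'). Output: "E"
Token 2: literal('N'). Output: "EN"
Token 3: backref(off=1, len=3) (overlapping!). Copied 'NNN' from pos 1. Output: "ENNNN"
Token 4: literal('B'). Output: "ENNNNB"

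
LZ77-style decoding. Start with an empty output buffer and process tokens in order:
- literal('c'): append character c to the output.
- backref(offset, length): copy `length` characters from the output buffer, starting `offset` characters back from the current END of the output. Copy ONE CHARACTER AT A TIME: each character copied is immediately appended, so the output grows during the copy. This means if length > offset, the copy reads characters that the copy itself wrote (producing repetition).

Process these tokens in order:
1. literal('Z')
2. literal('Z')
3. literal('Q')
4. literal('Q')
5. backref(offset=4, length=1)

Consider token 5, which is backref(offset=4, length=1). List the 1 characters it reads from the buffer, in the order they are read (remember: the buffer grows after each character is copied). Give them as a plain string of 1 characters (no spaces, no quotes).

Answer: Z

Derivation:
Token 1: literal('Z'). Output: "Z"
Token 2: literal('Z'). Output: "ZZ"
Token 3: literal('Q'). Output: "ZZQ"
Token 4: literal('Q'). Output: "ZZQQ"
Token 5: backref(off=4, len=1). Buffer before: "ZZQQ" (len 4)
  byte 1: read out[0]='Z', append. Buffer now: "ZZQQZ"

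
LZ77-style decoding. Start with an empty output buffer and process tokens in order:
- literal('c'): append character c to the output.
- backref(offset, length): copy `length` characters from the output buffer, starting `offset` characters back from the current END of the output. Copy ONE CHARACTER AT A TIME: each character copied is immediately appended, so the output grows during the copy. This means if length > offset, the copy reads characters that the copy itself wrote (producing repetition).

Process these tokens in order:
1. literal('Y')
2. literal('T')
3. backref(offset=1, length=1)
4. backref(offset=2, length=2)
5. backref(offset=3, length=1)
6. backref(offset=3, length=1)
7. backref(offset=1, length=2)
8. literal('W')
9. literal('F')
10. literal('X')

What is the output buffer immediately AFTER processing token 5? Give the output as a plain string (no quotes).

Answer: YTTTTT

Derivation:
Token 1: literal('Y'). Output: "Y"
Token 2: literal('T'). Output: "YT"
Token 3: backref(off=1, len=1). Copied 'T' from pos 1. Output: "YTT"
Token 4: backref(off=2, len=2). Copied 'TT' from pos 1. Output: "YTTTT"
Token 5: backref(off=3, len=1). Copied 'T' from pos 2. Output: "YTTTTT"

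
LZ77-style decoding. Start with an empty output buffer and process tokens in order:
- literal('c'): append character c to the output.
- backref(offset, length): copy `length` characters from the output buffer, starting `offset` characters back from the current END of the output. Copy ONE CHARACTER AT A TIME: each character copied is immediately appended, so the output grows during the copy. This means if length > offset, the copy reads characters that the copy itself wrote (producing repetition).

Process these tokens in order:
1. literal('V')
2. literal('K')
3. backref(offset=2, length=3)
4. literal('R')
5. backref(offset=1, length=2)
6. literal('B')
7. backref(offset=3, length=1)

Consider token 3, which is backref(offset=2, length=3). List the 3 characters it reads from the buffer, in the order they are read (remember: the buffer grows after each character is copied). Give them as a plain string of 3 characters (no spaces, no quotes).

Answer: VKV

Derivation:
Token 1: literal('V'). Output: "V"
Token 2: literal('K'). Output: "VK"
Token 3: backref(off=2, len=3). Buffer before: "VK" (len 2)
  byte 1: read out[0]='V', append. Buffer now: "VKV"
  byte 2: read out[1]='K', append. Buffer now: "VKVK"
  byte 3: read out[2]='V', append. Buffer now: "VKVKV"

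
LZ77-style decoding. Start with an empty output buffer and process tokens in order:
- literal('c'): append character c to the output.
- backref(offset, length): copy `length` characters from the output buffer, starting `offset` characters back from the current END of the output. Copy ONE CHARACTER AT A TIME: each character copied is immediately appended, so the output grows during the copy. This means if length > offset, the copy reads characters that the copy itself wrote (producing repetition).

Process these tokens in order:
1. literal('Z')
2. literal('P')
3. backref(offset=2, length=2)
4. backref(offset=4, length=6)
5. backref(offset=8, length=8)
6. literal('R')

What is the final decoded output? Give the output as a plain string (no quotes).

Answer: ZPZPZPZPZPZPZPZPZPR

Derivation:
Token 1: literal('Z'). Output: "Z"
Token 2: literal('P'). Output: "ZP"
Token 3: backref(off=2, len=2). Copied 'ZP' from pos 0. Output: "ZPZP"
Token 4: backref(off=4, len=6) (overlapping!). Copied 'ZPZPZP' from pos 0. Output: "ZPZPZPZPZP"
Token 5: backref(off=8, len=8). Copied 'ZPZPZPZP' from pos 2. Output: "ZPZPZPZPZPZPZPZPZP"
Token 6: literal('R'). Output: "ZPZPZPZPZPZPZPZPZPR"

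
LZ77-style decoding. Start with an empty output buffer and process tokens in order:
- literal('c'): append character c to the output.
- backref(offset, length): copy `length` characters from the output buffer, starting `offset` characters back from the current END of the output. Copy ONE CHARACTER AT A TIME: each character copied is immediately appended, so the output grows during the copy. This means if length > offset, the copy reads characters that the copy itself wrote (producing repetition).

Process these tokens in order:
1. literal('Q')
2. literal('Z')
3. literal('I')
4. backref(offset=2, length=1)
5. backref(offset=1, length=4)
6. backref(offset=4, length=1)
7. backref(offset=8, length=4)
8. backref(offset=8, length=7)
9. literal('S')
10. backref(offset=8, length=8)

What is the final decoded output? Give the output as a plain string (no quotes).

Answer: QZIZZZZZZZIZZZZZZZIZSZZZZZIZS

Derivation:
Token 1: literal('Q'). Output: "Q"
Token 2: literal('Z'). Output: "QZ"
Token 3: literal('I'). Output: "QZI"
Token 4: backref(off=2, len=1). Copied 'Z' from pos 1. Output: "QZIZ"
Token 5: backref(off=1, len=4) (overlapping!). Copied 'ZZZZ' from pos 3. Output: "QZIZZZZZ"
Token 6: backref(off=4, len=1). Copied 'Z' from pos 4. Output: "QZIZZZZZZ"
Token 7: backref(off=8, len=4). Copied 'ZIZZ' from pos 1. Output: "QZIZZZZZZZIZZ"
Token 8: backref(off=8, len=7). Copied 'ZZZZZIZ' from pos 5. Output: "QZIZZZZZZZIZZZZZZZIZ"
Token 9: literal('S'). Output: "QZIZZZZZZZIZZZZZZZIZS"
Token 10: backref(off=8, len=8). Copied 'ZZZZZIZS' from pos 13. Output: "QZIZZZZZZZIZZZZZZZIZSZZZZZIZS"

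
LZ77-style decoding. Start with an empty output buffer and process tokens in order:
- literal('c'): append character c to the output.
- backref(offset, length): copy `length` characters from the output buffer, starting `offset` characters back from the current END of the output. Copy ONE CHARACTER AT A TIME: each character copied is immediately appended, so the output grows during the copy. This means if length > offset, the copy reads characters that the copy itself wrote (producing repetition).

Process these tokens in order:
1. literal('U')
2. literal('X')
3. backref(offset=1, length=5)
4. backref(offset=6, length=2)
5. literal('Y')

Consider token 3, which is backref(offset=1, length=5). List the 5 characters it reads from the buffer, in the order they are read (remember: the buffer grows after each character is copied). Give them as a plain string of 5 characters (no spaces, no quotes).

Answer: XXXXX

Derivation:
Token 1: literal('U'). Output: "U"
Token 2: literal('X'). Output: "UX"
Token 3: backref(off=1, len=5). Buffer before: "UX" (len 2)
  byte 1: read out[1]='X', append. Buffer now: "UXX"
  byte 2: read out[2]='X', append. Buffer now: "UXXX"
  byte 3: read out[3]='X', append. Buffer now: "UXXXX"
  byte 4: read out[4]='X', append. Buffer now: "UXXXXX"
  byte 5: read out[5]='X', append. Buffer now: "UXXXXXX"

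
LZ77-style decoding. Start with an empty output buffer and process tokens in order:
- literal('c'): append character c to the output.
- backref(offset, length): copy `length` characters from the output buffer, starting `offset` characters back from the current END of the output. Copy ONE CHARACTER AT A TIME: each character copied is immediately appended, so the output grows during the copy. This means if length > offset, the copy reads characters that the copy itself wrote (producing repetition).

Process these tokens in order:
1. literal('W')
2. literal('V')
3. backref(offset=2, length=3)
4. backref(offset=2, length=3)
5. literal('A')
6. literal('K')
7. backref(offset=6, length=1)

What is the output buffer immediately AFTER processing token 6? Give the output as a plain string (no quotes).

Answer: WVWVWVWVAK

Derivation:
Token 1: literal('W'). Output: "W"
Token 2: literal('V'). Output: "WV"
Token 3: backref(off=2, len=3) (overlapping!). Copied 'WVW' from pos 0. Output: "WVWVW"
Token 4: backref(off=2, len=3) (overlapping!). Copied 'VWV' from pos 3. Output: "WVWVWVWV"
Token 5: literal('A'). Output: "WVWVWVWVA"
Token 6: literal('K'). Output: "WVWVWVWVAK"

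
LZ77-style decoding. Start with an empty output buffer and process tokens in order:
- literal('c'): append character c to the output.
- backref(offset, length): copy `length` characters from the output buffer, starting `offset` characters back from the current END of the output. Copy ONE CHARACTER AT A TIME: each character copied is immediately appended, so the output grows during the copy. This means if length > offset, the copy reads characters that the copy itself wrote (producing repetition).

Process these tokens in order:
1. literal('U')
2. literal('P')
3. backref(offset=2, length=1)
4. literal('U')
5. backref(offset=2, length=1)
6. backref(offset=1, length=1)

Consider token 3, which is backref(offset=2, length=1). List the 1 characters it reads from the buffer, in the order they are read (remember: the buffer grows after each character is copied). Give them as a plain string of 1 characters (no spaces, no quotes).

Token 1: literal('U'). Output: "U"
Token 2: literal('P'). Output: "UP"
Token 3: backref(off=2, len=1). Buffer before: "UP" (len 2)
  byte 1: read out[0]='U', append. Buffer now: "UPU"

Answer: U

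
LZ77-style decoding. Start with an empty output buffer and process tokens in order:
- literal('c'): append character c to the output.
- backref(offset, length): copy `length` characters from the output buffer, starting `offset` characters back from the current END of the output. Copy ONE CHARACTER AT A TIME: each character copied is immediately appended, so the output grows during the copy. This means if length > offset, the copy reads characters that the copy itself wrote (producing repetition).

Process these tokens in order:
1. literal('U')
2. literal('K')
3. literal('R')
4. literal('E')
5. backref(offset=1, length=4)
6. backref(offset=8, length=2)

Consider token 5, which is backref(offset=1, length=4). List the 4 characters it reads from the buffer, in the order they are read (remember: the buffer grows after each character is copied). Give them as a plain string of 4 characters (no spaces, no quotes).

Token 1: literal('U'). Output: "U"
Token 2: literal('K'). Output: "UK"
Token 3: literal('R'). Output: "UKR"
Token 4: literal('E'). Output: "UKRE"
Token 5: backref(off=1, len=4). Buffer before: "UKRE" (len 4)
  byte 1: read out[3]='E', append. Buffer now: "UKREE"
  byte 2: read out[4]='E', append. Buffer now: "UKREEE"
  byte 3: read out[5]='E', append. Buffer now: "UKREEEE"
  byte 4: read out[6]='E', append. Buffer now: "UKREEEEE"

Answer: EEEE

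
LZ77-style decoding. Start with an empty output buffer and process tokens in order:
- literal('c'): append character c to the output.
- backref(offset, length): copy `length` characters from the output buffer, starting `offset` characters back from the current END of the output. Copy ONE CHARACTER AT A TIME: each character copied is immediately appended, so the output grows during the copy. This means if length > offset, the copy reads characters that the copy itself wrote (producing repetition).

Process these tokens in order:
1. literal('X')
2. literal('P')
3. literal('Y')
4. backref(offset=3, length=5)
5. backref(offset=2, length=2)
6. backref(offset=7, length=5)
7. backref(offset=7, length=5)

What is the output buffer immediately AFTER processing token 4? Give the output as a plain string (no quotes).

Answer: XPYXPYXP

Derivation:
Token 1: literal('X'). Output: "X"
Token 2: literal('P'). Output: "XP"
Token 3: literal('Y'). Output: "XPY"
Token 4: backref(off=3, len=5) (overlapping!). Copied 'XPYXP' from pos 0. Output: "XPYXPYXP"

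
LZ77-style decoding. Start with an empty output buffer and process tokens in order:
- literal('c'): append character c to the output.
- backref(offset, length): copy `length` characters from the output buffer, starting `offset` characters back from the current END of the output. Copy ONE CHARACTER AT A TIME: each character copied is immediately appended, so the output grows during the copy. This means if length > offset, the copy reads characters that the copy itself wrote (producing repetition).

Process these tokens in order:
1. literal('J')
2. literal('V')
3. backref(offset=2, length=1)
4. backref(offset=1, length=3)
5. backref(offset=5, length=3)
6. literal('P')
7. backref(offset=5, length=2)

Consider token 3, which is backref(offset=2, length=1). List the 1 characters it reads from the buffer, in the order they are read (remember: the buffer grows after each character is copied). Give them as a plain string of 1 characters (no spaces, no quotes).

Answer: J

Derivation:
Token 1: literal('J'). Output: "J"
Token 2: literal('V'). Output: "JV"
Token 3: backref(off=2, len=1). Buffer before: "JV" (len 2)
  byte 1: read out[0]='J', append. Buffer now: "JVJ"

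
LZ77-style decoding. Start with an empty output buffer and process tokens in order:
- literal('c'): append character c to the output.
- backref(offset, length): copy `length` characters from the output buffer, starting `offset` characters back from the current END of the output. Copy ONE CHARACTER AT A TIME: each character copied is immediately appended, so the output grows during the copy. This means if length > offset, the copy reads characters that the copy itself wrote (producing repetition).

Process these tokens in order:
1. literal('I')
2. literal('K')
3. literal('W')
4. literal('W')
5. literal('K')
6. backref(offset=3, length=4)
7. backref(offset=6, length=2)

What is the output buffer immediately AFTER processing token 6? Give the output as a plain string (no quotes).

Answer: IKWWKWWKW

Derivation:
Token 1: literal('I'). Output: "I"
Token 2: literal('K'). Output: "IK"
Token 3: literal('W'). Output: "IKW"
Token 4: literal('W'). Output: "IKWW"
Token 5: literal('K'). Output: "IKWWK"
Token 6: backref(off=3, len=4) (overlapping!). Copied 'WWKW' from pos 2. Output: "IKWWKWWKW"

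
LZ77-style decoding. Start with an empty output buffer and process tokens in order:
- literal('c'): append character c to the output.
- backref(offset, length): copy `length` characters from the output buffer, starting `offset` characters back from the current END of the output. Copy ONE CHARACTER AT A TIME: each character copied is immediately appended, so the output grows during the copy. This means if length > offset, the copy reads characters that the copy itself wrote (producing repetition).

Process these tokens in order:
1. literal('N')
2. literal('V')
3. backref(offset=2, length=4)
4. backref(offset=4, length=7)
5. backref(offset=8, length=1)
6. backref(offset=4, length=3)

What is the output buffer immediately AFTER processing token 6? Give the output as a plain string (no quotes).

Answer: NVNVNVNVNVNVNVNVN

Derivation:
Token 1: literal('N'). Output: "N"
Token 2: literal('V'). Output: "NV"
Token 3: backref(off=2, len=4) (overlapping!). Copied 'NVNV' from pos 0. Output: "NVNVNV"
Token 4: backref(off=4, len=7) (overlapping!). Copied 'NVNVNVN' from pos 2. Output: "NVNVNVNVNVNVN"
Token 5: backref(off=8, len=1). Copied 'V' from pos 5. Output: "NVNVNVNVNVNVNV"
Token 6: backref(off=4, len=3). Copied 'NVN' from pos 10. Output: "NVNVNVNVNVNVNVNVN"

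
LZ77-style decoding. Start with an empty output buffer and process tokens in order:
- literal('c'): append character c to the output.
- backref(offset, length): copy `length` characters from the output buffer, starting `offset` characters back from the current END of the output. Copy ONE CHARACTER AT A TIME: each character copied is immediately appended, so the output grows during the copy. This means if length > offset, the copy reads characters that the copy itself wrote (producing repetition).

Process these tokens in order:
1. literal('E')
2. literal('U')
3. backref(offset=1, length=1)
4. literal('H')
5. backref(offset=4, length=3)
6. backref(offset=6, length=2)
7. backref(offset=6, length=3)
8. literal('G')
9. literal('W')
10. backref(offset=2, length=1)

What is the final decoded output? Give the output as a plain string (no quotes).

Token 1: literal('E'). Output: "E"
Token 2: literal('U'). Output: "EU"
Token 3: backref(off=1, len=1). Copied 'U' from pos 1. Output: "EUU"
Token 4: literal('H'). Output: "EUUH"
Token 5: backref(off=4, len=3). Copied 'EUU' from pos 0. Output: "EUUHEUU"
Token 6: backref(off=6, len=2). Copied 'UU' from pos 1. Output: "EUUHEUUUU"
Token 7: backref(off=6, len=3). Copied 'HEU' from pos 3. Output: "EUUHEUUUUHEU"
Token 8: literal('G'). Output: "EUUHEUUUUHEUG"
Token 9: literal('W'). Output: "EUUHEUUUUHEUGW"
Token 10: backref(off=2, len=1). Copied 'G' from pos 12. Output: "EUUHEUUUUHEUGWG"

Answer: EUUHEUUUUHEUGWG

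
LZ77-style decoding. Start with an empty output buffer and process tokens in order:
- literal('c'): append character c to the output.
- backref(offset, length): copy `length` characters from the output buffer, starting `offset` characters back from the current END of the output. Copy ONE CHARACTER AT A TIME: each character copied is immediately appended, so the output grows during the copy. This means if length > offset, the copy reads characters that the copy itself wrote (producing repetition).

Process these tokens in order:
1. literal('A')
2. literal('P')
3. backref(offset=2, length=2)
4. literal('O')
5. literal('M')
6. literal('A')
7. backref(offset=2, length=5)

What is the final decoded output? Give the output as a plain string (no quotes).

Token 1: literal('A'). Output: "A"
Token 2: literal('P'). Output: "AP"
Token 3: backref(off=2, len=2). Copied 'AP' from pos 0. Output: "APAP"
Token 4: literal('O'). Output: "APAPO"
Token 5: literal('M'). Output: "APAPOM"
Token 6: literal('A'). Output: "APAPOMA"
Token 7: backref(off=2, len=5) (overlapping!). Copied 'MAMAM' from pos 5. Output: "APAPOMAMAMAM"

Answer: APAPOMAMAMAM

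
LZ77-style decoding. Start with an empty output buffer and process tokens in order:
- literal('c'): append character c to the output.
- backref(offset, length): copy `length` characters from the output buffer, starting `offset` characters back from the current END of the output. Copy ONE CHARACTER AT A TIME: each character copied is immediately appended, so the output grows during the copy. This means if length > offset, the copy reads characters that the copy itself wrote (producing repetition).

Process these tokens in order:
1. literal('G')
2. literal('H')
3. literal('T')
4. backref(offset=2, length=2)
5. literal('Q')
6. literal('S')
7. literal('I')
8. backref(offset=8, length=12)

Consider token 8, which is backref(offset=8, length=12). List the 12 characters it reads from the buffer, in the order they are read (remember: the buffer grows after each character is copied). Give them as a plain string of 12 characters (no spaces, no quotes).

Token 1: literal('G'). Output: "G"
Token 2: literal('H'). Output: "GH"
Token 3: literal('T'). Output: "GHT"
Token 4: backref(off=2, len=2). Copied 'HT' from pos 1. Output: "GHTHT"
Token 5: literal('Q'). Output: "GHTHTQ"
Token 6: literal('S'). Output: "GHTHTQS"
Token 7: literal('I'). Output: "GHTHTQSI"
Token 8: backref(off=8, len=12). Buffer before: "GHTHTQSI" (len 8)
  byte 1: read out[0]='G', append. Buffer now: "GHTHTQSIG"
  byte 2: read out[1]='H', append. Buffer now: "GHTHTQSIGH"
  byte 3: read out[2]='T', append. Buffer now: "GHTHTQSIGHT"
  byte 4: read out[3]='H', append. Buffer now: "GHTHTQSIGHTH"
  byte 5: read out[4]='T', append. Buffer now: "GHTHTQSIGHTHT"
  byte 6: read out[5]='Q', append. Buffer now: "GHTHTQSIGHTHTQ"
  byte 7: read out[6]='S', append. Buffer now: "GHTHTQSIGHTHTQS"
  byte 8: read out[7]='I', append. Buffer now: "GHTHTQSIGHTHTQSI"
  byte 9: read out[8]='G', append. Buffer now: "GHTHTQSIGHTHTQSIG"
  byte 10: read out[9]='H', append. Buffer now: "GHTHTQSIGHTHTQSIGH"
  byte 11: read out[10]='T', append. Buffer now: "GHTHTQSIGHTHTQSIGHT"
  byte 12: read out[11]='H', append. Buffer now: "GHTHTQSIGHTHTQSIGHTH"

Answer: GHTHTQSIGHTH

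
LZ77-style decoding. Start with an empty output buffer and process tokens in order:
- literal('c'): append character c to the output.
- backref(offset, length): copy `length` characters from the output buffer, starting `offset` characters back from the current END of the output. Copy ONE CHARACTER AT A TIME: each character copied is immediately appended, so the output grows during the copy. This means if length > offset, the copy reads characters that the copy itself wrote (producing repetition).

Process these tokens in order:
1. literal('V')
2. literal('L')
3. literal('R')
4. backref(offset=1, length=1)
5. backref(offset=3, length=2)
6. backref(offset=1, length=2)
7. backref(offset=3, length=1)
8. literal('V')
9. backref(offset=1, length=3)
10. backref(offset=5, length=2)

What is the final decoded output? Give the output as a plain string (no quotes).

Token 1: literal('V'). Output: "V"
Token 2: literal('L'). Output: "VL"
Token 3: literal('R'). Output: "VLR"
Token 4: backref(off=1, len=1). Copied 'R' from pos 2. Output: "VLRR"
Token 5: backref(off=3, len=2). Copied 'LR' from pos 1. Output: "VLRRLR"
Token 6: backref(off=1, len=2) (overlapping!). Copied 'RR' from pos 5. Output: "VLRRLRRR"
Token 7: backref(off=3, len=1). Copied 'R' from pos 5. Output: "VLRRLRRRR"
Token 8: literal('V'). Output: "VLRRLRRRRV"
Token 9: backref(off=1, len=3) (overlapping!). Copied 'VVV' from pos 9. Output: "VLRRLRRRRVVVV"
Token 10: backref(off=5, len=2). Copied 'RV' from pos 8. Output: "VLRRLRRRRVVVVRV"

Answer: VLRRLRRRRVVVVRV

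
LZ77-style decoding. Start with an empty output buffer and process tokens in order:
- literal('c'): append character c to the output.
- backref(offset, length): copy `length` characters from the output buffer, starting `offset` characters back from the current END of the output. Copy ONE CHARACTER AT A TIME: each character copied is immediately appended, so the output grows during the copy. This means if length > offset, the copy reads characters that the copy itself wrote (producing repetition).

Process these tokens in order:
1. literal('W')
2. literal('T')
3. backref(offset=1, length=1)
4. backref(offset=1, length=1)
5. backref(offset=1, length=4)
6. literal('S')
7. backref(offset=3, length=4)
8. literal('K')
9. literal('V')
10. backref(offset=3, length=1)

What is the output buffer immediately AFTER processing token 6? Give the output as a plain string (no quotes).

Answer: WTTTTTTTS

Derivation:
Token 1: literal('W'). Output: "W"
Token 2: literal('T'). Output: "WT"
Token 3: backref(off=1, len=1). Copied 'T' from pos 1. Output: "WTT"
Token 4: backref(off=1, len=1). Copied 'T' from pos 2. Output: "WTTT"
Token 5: backref(off=1, len=4) (overlapping!). Copied 'TTTT' from pos 3. Output: "WTTTTTTT"
Token 6: literal('S'). Output: "WTTTTTTTS"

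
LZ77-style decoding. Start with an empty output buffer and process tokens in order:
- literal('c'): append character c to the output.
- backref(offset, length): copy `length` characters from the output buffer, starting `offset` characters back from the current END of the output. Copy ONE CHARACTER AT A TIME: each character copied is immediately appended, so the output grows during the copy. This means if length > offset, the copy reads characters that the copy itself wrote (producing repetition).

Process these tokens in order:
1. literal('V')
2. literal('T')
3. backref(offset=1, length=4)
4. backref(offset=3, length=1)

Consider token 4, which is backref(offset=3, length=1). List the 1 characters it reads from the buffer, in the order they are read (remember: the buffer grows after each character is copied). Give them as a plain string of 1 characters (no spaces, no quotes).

Token 1: literal('V'). Output: "V"
Token 2: literal('T'). Output: "VT"
Token 3: backref(off=1, len=4) (overlapping!). Copied 'TTTT' from pos 1. Output: "VTTTTT"
Token 4: backref(off=3, len=1). Buffer before: "VTTTTT" (len 6)
  byte 1: read out[3]='T', append. Buffer now: "VTTTTTT"

Answer: T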